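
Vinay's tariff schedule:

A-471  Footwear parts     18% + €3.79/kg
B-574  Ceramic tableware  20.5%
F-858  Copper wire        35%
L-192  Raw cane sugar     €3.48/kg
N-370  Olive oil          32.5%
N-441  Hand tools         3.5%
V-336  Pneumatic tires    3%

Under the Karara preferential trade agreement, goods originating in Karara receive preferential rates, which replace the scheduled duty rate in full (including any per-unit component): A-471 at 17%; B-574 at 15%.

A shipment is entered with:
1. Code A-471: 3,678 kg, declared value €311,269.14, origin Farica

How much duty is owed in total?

Line 1 (A-471, Farica, 3,678 kg, €311,269.14):
Base rate for A-471 is 18% + €3.79/kg.
A-471 has an FTA preferential rate, but origin Farica is not Karara; base rate stands.
Duty = €311,269.14 × 18% + 3,678 × €3.79 = €69,968.07.

€69,968.07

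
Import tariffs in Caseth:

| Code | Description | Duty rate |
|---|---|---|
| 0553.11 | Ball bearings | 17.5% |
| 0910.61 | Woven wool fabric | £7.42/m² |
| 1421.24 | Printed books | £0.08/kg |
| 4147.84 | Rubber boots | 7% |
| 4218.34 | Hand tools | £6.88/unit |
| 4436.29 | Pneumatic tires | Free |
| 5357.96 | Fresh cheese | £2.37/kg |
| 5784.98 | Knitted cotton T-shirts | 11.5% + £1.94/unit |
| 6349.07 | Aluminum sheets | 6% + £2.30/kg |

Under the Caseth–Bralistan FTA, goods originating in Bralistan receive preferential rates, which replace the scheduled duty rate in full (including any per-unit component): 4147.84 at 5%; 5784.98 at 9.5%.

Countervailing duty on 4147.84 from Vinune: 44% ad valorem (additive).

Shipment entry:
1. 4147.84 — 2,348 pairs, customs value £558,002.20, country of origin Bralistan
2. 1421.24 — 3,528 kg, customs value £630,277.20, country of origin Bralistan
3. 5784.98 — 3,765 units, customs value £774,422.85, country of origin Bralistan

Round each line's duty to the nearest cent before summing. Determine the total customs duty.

£101,752.52

Line 1 (4147.84, Bralistan, 2,348 pairs, £558,002.20):
Base rate for 4147.84 is 7%.
Origin Bralistan qualifies under the Caseth–Bralistan agreement and 4147.84 is covered: preferential rate 5% applies instead.
The additional-duty order on 4147.84 targets Vinune, not Bralistan; it does not apply.
Duty = £558,002.20 × 5% = £27,900.11.
Line 2 (1421.24, Bralistan, 3,528 kg, £630,277.20):
Base rate for 1421.24 is £0.08/kg.
Origin Bralistan is the FTA partner but 1421.24 is not on the preference list; base rate stands.
Duty = 3,528 × £0.08 = £282.24.
Line 3 (5784.98, Bralistan, 3,765 units, £774,422.85):
Base rate for 5784.98 is 11.5% + £1.94/unit.
Origin Bralistan qualifies under the Caseth–Bralistan agreement and 5784.98 is covered: preferential rate 9.5% applies instead.
Duty = £774,422.85 × 9.5% = £73,570.17.
Total = £27,900.11 + £282.24 + £73,570.17 = £101,752.52.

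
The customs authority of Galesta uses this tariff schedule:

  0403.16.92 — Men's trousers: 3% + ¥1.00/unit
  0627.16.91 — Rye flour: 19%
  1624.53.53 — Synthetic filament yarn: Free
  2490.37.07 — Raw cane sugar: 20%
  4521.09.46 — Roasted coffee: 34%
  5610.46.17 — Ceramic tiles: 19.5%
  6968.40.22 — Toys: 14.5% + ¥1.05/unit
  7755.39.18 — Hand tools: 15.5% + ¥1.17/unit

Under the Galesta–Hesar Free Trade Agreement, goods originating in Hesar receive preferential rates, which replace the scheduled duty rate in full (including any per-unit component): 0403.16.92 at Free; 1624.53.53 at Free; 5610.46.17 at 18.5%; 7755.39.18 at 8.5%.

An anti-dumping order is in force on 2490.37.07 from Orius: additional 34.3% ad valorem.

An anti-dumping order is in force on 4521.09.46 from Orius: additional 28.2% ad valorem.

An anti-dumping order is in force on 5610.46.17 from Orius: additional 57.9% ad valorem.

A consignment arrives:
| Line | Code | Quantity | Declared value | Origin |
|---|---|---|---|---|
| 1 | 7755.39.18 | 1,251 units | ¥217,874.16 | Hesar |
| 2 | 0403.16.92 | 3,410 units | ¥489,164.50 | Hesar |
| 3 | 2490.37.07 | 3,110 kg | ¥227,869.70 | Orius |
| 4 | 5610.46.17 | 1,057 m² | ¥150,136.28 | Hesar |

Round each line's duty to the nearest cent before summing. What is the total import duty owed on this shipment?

¥170,027.76

Line 1 (7755.39.18, Hesar, 1,251 units, ¥217,874.16):
Base rate for 7755.39.18 is 15.5% + ¥1.17/unit.
Origin Hesar qualifies under the Galesta–Hesar agreement and 7755.39.18 is covered: preferential rate 8.5% applies instead.
Duty = ¥217,874.16 × 8.5% = ¥18,519.30.
Line 2 (0403.16.92, Hesar, 3,410 units, ¥489,164.50):
Base rate for 0403.16.92 is 3% + ¥1.00/unit.
Origin Hesar qualifies under the Galesta–Hesar agreement and 0403.16.92 is covered: preferential rate Free applies instead.
Duty = ¥489,164.50 × 0% = ¥0.00.
Line 3 (2490.37.07, Orius, 3,110 kg, ¥227,869.70):
Base rate for 2490.37.07 is 20%.
Additional duty on 2490.37.07 from Orius: +34.3%. Applied ad valorem rate: 20% + 34.3% = 54.3%.
Duty = ¥227,869.70 × 54.3% = ¥123,733.25.
Line 4 (5610.46.17, Hesar, 1,057 m², ¥150,136.28):
Base rate for 5610.46.17 is 19.5%.
Origin Hesar qualifies under the Galesta–Hesar agreement and 5610.46.17 is covered: preferential rate 18.5% applies instead.
The additional-duty order on 5610.46.17 targets Orius, not Hesar; it does not apply.
Duty = ¥150,136.28 × 18.5% = ¥27,775.21.
Total = ¥18,519.30 + ¥0.00 + ¥123,733.25 + ¥27,775.21 = ¥170,027.76.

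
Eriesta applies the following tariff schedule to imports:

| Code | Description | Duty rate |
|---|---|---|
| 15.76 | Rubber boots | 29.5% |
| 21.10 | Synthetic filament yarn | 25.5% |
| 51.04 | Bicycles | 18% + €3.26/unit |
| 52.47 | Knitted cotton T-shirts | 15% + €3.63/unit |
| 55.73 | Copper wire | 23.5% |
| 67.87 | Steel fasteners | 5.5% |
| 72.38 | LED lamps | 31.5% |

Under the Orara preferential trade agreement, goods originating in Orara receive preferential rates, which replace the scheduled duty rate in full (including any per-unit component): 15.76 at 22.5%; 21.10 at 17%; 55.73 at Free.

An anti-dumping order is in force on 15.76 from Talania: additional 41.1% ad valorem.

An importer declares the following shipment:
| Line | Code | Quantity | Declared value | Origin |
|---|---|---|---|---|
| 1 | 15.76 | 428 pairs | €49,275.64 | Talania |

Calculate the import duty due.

Line 1 (15.76, Talania, 428 pairs, €49,275.64):
Base rate for 15.76 is 29.5%.
15.76 has an FTA preferential rate, but origin Talania is not Orara; base rate stands.
Additional duty on 15.76 from Talania: +41.1%. Applied ad valorem rate: 29.5% + 41.1% = 70.6%.
Duty = €49,275.64 × 70.6% = €34,788.60.

€34,788.60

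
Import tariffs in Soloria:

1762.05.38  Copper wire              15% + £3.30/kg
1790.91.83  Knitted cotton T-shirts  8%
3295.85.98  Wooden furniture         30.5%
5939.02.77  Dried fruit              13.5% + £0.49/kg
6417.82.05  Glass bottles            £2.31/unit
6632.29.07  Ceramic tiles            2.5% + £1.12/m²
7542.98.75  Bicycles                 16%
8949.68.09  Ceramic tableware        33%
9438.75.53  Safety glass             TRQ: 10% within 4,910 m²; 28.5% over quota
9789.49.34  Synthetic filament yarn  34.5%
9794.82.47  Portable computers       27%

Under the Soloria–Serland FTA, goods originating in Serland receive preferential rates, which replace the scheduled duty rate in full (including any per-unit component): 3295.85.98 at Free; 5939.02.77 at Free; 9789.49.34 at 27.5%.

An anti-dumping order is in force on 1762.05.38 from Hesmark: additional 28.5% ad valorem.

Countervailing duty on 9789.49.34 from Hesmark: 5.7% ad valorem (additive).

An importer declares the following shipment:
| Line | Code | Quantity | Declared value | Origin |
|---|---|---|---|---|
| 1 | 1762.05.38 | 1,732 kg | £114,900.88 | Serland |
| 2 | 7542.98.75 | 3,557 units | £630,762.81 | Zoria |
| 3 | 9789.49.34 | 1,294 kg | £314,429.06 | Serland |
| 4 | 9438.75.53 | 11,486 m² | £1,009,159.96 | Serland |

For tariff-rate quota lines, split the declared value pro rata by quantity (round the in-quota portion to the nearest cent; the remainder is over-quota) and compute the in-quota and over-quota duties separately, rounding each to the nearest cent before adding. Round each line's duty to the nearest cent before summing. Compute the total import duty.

£418,143.73

Line 1 (1762.05.38, Serland, 1,732 kg, £114,900.88):
Base rate for 1762.05.38 is 15% + £3.30/kg.
Origin Serland is the FTA partner but 1762.05.38 is not on the preference list; base rate stands.
The additional-duty order on 1762.05.38 targets Hesmark, not Serland; it does not apply.
Duty = £114,900.88 × 15% + 1,732 × £3.30 = £22,950.73.
Line 2 (7542.98.75, Zoria, 3,557 units, £630,762.81):
Base rate for 7542.98.75 is 16%.
Duty = £630,762.81 × 16% = £100,922.05.
Line 3 (9789.49.34, Serland, 1,294 kg, £314,429.06):
Base rate for 9789.49.34 is 34.5%.
Origin Serland qualifies under the Soloria–Serland agreement and 9789.49.34 is covered: preferential rate 27.5% applies instead.
The additional-duty order on 9789.49.34 targets Hesmark, not Serland; it does not apply.
Duty = £314,429.06 × 27.5% = £86,467.99.
Line 4 (9438.75.53, Serland, 11,486 m², £1,009,159.96):
Code 9438.75.53 is under a tariff-rate quota (threshold 4,910 m²). In-quota: 4,910 m² at 10%; over-quota: 6,576 m² at 28.5%.
Pro-rata value split: in-quota = £1,009,159.96 × 4,910/11,486 = £431,392.60; over-quota = £1,009,159.96 − £431,392.60 = £577,767.36.
In-quota duty = £431,392.60 × 10% = £43,139.26. Over-quota duty = £577,767.36 × 28.5% = £164,663.70.
Line duty = £43,139.26 + £164,663.70 = £207,802.96.
Total = £22,950.73 + £100,922.05 + £86,467.99 + £207,802.96 = £418,143.73.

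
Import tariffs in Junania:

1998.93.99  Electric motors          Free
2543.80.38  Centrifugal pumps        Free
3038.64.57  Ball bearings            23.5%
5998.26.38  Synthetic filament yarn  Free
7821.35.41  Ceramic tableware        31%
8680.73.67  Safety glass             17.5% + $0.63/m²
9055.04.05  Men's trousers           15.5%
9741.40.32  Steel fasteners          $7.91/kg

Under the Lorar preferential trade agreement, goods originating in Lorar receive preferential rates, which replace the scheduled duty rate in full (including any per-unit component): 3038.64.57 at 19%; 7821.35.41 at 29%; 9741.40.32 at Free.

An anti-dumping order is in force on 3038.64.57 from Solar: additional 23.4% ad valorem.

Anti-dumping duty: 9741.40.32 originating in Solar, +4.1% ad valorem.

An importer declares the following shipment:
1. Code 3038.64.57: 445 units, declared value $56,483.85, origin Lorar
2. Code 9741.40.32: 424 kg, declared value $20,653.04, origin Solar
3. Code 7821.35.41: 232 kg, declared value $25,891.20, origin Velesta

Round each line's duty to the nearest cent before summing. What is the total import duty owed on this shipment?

Line 1 (3038.64.57, Lorar, 445 units, $56,483.85):
Base rate for 3038.64.57 is 23.5%.
Origin Lorar qualifies under the Junania–Lorar agreement and 3038.64.57 is covered: preferential rate 19% applies instead.
The additional-duty order on 3038.64.57 targets Solar, not Lorar; it does not apply.
Duty = $56,483.85 × 19% = $10,731.93.
Line 2 (9741.40.32, Solar, 424 kg, $20,653.04):
Base rate for 9741.40.32 is $7.91/kg.
9741.40.32 has an FTA preferential rate, but origin Solar is not Lorar; base rate stands.
Additional duty on 9741.40.32 from Solar: +4.1% ad valorem. Applied ad valorem rate = 4.1%.
Duty = $20,653.04 × 4.1% + 424 × $7.91 = $4,200.61.
Line 3 (7821.35.41, Velesta, 232 kg, $25,891.20):
Base rate for 7821.35.41 is 31%.
7821.35.41 has an FTA preferential rate, but origin Velesta is not Lorar; base rate stands.
Duty = $25,891.20 × 31% = $8,026.27.
Total = $10,731.93 + $4,200.61 + $8,026.27 = $22,958.81.

$22,958.81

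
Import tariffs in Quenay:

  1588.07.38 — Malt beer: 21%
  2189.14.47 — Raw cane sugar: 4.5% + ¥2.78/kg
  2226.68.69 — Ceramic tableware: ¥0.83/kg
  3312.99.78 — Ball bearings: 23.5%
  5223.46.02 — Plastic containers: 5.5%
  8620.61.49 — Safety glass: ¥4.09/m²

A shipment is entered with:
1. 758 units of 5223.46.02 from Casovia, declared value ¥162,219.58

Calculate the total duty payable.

¥8,922.08

Line 1 (5223.46.02, Casovia, 758 units, ¥162,219.58):
Base rate for 5223.46.02 is 5.5%.
Duty = ¥162,219.58 × 5.5% = ¥8,922.08.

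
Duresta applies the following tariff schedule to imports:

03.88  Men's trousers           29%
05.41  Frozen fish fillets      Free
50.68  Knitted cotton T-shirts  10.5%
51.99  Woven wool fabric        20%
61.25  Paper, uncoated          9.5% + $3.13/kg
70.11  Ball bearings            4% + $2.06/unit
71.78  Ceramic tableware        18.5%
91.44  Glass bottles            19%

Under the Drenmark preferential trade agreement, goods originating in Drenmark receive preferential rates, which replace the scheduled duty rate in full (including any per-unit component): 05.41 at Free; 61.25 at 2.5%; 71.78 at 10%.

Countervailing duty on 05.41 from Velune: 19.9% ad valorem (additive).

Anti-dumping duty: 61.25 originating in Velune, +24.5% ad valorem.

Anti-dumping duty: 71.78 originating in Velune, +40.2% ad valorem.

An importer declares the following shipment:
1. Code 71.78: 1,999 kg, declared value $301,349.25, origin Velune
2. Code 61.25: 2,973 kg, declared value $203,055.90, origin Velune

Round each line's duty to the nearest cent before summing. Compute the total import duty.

Line 1 (71.78, Velune, 1,999 kg, $301,349.25):
Base rate for 71.78 is 18.5%.
71.78 has an FTA preferential rate, but origin Velune is not Drenmark; base rate stands.
Additional duty on 71.78 from Velune: +40.2%. Applied ad valorem rate: 18.5% + 40.2% = 58.7%.
Duty = $301,349.25 × 58.7% = $176,892.01.
Line 2 (61.25, Velune, 2,973 kg, $203,055.90):
Base rate for 61.25 is 9.5% + $3.13/kg.
61.25 has an FTA preferential rate, but origin Velune is not Drenmark; base rate stands.
Additional duty on 61.25 from Velune: +24.5%. Applied ad valorem rate: 9.5% + 24.5% = 34%.
Duty = $203,055.90 × 34% + 2,973 × $3.13 = $78,344.50.
Total = $176,892.01 + $78,344.50 = $255,236.51.

$255,236.51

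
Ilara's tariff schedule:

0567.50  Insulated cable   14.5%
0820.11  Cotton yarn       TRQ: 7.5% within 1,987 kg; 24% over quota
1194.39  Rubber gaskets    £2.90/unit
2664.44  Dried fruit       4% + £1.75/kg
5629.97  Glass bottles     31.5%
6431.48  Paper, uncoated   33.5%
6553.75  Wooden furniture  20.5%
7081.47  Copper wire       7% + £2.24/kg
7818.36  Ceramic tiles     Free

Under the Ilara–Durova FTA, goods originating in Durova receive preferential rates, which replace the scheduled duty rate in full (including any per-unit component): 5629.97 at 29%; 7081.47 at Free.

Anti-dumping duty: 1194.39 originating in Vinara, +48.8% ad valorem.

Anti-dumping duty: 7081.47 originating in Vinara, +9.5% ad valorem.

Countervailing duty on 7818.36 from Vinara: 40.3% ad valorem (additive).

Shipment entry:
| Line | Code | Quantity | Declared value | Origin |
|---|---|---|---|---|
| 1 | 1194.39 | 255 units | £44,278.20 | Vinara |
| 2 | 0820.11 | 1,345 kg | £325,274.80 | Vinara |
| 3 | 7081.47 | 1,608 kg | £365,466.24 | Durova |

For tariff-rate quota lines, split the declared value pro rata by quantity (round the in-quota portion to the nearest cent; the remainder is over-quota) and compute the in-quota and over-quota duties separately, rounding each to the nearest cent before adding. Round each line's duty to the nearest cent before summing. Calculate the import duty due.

Line 1 (1194.39, Vinara, 255 units, £44,278.20):
Base rate for 1194.39 is £2.90/unit.
Additional duty on 1194.39 from Vinara: +48.8% ad valorem. Applied ad valorem rate = 48.8%.
Duty = £44,278.20 × 48.8% + 255 × £2.90 = £22,347.26.
Line 2 (0820.11, Vinara, 1,345 kg, £325,274.80):
Code 0820.11 is under a tariff-rate quota (threshold 1,987 kg). Quantity 1,345 kg is within the quota, so the in-quota rate 7.5% applies to the full value.
Duty = £325,274.80 × 7.5% = £24,395.61.
Line 3 (7081.47, Durova, 1,608 kg, £365,466.24):
Base rate for 7081.47 is 7% + £2.24/kg.
Origin Durova qualifies under the Ilara–Durova agreement and 7081.47 is covered: preferential rate Free applies instead.
The additional-duty order on 7081.47 targets Vinara, not Durova; it does not apply.
Duty = £365,466.24 × 0% = £0.00.
Total = £22,347.26 + £24,395.61 + £0.00 = £46,742.87.

£46,742.87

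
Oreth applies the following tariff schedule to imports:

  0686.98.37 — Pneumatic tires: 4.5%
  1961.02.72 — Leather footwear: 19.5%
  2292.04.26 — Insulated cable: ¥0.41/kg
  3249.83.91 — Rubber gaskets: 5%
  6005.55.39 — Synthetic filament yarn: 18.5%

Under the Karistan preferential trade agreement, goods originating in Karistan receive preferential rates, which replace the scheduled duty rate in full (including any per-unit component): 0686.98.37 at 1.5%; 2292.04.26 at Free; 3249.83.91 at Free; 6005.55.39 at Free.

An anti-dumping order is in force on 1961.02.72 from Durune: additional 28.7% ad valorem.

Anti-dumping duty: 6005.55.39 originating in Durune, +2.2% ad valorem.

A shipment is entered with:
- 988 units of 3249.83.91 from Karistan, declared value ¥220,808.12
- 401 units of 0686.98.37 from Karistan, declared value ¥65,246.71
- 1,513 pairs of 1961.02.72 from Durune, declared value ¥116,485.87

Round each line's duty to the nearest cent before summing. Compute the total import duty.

¥57,124.89

Line 1 (3249.83.91, Karistan, 988 units, ¥220,808.12):
Base rate for 3249.83.91 is 5%.
Origin Karistan qualifies under the Oreth–Karistan agreement and 3249.83.91 is covered: preferential rate Free applies instead.
Duty = ¥220,808.12 × 0% = ¥0.00.
Line 2 (0686.98.37, Karistan, 401 units, ¥65,246.71):
Base rate for 0686.98.37 is 4.5%.
Origin Karistan qualifies under the Oreth–Karistan agreement and 0686.98.37 is covered: preferential rate 1.5% applies instead.
Duty = ¥65,246.71 × 1.5% = ¥978.70.
Line 3 (1961.02.72, Durune, 1,513 pairs, ¥116,485.87):
Base rate for 1961.02.72 is 19.5%.
Additional duty on 1961.02.72 from Durune: +28.7%. Applied ad valorem rate: 19.5% + 28.7% = 48.2%.
Duty = ¥116,485.87 × 48.2% = ¥56,146.19.
Total = ¥0.00 + ¥978.70 + ¥56,146.19 = ¥57,124.89.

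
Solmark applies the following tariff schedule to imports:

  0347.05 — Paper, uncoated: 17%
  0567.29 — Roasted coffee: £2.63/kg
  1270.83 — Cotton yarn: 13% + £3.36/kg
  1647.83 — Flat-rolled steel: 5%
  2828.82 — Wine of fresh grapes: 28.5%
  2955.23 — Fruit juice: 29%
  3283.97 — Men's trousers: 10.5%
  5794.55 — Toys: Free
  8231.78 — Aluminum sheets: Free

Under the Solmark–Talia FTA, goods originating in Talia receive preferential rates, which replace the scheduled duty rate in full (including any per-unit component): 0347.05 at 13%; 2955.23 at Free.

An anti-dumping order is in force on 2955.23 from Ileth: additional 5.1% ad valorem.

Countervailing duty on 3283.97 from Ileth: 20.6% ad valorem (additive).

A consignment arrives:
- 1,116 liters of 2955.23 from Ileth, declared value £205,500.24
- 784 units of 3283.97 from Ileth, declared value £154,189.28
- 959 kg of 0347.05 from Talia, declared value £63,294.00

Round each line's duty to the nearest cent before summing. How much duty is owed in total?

Line 1 (2955.23, Ileth, 1,116 liters, £205,500.24):
Base rate for 2955.23 is 29%.
2955.23 has an FTA preferential rate, but origin Ileth is not Talia; base rate stands.
Additional duty on 2955.23 from Ileth: +5.1%. Applied ad valorem rate: 29% + 5.1% = 34.1%.
Duty = £205,500.24 × 34.1% = £70,075.58.
Line 2 (3283.97, Ileth, 784 units, £154,189.28):
Base rate for 3283.97 is 10.5%.
Additional duty on 3283.97 from Ileth: +20.6%. Applied ad valorem rate: 10.5% + 20.6% = 31.1%.
Duty = £154,189.28 × 31.1% = £47,952.87.
Line 3 (0347.05, Talia, 959 kg, £63,294.00):
Base rate for 0347.05 is 17%.
Origin Talia qualifies under the Solmark–Talia agreement and 0347.05 is covered: preferential rate 13% applies instead.
Duty = £63,294.00 × 13% = £8,228.22.
Total = £70,075.58 + £47,952.87 + £8,228.22 = £126,256.67.

£126,256.67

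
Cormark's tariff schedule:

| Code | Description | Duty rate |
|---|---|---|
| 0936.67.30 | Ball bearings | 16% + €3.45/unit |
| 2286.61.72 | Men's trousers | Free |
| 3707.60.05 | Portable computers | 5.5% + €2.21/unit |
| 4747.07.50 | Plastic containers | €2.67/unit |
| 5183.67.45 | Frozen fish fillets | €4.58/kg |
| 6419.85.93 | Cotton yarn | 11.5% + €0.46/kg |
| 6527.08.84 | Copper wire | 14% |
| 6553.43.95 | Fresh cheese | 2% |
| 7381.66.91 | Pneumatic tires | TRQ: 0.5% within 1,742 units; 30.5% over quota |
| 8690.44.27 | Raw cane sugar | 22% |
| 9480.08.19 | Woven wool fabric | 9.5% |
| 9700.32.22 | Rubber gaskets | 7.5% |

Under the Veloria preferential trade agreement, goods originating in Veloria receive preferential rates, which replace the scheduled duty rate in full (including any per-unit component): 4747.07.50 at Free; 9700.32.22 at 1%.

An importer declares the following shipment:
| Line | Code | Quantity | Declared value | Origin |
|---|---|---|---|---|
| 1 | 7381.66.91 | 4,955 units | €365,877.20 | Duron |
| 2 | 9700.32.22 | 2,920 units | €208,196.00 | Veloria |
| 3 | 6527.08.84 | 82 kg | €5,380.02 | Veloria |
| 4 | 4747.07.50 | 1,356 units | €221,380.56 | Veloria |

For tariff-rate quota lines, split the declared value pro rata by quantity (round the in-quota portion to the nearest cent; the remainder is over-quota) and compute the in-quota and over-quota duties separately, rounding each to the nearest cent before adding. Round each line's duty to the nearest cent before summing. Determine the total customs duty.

Line 1 (7381.66.91, Duron, 4,955 units, €365,877.20):
Code 7381.66.91 is under a tariff-rate quota (threshold 1,742 units). In-quota: 1,742 units at 0.5%; over-quota: 3,213 units at 30.5%.
Pro-rata value split: in-quota = €365,877.20 × 1,742/4,955 = €128,629.28; over-quota = €365,877.20 − €128,629.28 = €237,247.92.
In-quota duty = €128,629.28 × 0.5% = €643.15. Over-quota duty = €237,247.92 × 30.5% = €72,360.62.
Line duty = €643.15 + €72,360.62 = €73,003.77.
Line 2 (9700.32.22, Veloria, 2,920 units, €208,196.00):
Base rate for 9700.32.22 is 7.5%.
Origin Veloria qualifies under the Cormark–Veloria agreement and 9700.32.22 is covered: preferential rate 1% applies instead.
Duty = €208,196.00 × 1% = €2,081.96.
Line 3 (6527.08.84, Veloria, 82 kg, €5,380.02):
Base rate for 6527.08.84 is 14%.
Origin Veloria is the FTA partner but 6527.08.84 is not on the preference list; base rate stands.
Duty = €5,380.02 × 14% = €753.20.
Line 4 (4747.07.50, Veloria, 1,356 units, €221,380.56):
Base rate for 4747.07.50 is €2.67/unit.
Origin Veloria qualifies under the Cormark–Veloria agreement and 4747.07.50 is covered: preferential rate Free applies instead.
Duty = €221,380.56 × 0% = €0.00.
Total = €73,003.77 + €2,081.96 + €753.20 + €0.00 = €75,838.93.

€75,838.93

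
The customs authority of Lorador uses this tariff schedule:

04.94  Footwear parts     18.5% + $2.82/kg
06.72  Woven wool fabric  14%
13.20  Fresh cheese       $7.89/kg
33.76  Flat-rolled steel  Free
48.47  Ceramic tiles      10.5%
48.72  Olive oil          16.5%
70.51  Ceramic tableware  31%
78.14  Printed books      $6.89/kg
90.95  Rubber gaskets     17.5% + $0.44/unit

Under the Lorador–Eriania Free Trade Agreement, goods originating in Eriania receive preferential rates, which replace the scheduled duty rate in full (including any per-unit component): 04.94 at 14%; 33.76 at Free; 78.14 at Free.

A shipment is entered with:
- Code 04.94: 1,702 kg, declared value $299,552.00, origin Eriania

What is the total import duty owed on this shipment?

Line 1 (04.94, Eriania, 1,702 kg, $299,552.00):
Base rate for 04.94 is 18.5% + $2.82/kg.
Origin Eriania qualifies under the Lorador–Eriania agreement and 04.94 is covered: preferential rate 14% applies instead.
Duty = $299,552.00 × 14% = $41,937.28.

$41,937.28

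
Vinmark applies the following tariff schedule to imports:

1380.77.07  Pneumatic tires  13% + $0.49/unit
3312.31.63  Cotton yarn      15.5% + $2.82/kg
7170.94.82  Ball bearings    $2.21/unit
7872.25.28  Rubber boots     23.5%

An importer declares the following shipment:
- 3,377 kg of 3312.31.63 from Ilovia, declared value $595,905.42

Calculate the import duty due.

$101,888.48

Line 1 (3312.31.63, Ilovia, 3,377 kg, $595,905.42):
Base rate for 3312.31.63 is 15.5% + $2.82/kg.
Duty = $595,905.42 × 15.5% + 3,377 × $2.82 = $101,888.48.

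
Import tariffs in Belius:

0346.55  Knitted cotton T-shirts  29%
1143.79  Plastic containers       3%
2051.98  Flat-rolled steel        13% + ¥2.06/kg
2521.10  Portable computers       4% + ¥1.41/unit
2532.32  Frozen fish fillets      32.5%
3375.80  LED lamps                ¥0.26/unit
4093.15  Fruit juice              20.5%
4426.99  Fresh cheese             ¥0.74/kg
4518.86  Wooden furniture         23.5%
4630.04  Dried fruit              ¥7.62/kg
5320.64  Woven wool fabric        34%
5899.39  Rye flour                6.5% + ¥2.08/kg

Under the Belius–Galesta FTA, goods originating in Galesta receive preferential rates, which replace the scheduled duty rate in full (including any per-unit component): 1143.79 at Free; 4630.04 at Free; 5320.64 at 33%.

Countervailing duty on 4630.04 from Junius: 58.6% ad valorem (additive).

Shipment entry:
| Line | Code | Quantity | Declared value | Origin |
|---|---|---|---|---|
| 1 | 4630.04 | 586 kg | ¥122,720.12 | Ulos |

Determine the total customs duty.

¥4,465.32

Line 1 (4630.04, Ulos, 586 kg, ¥122,720.12):
Base rate for 4630.04 is ¥7.62/kg.
4630.04 has an FTA preferential rate, but origin Ulos is not Galesta; base rate stands.
The additional-duty order on 4630.04 targets Junius, not Ulos; it does not apply.
Duty = 586 × ¥7.62 = ¥4,465.32.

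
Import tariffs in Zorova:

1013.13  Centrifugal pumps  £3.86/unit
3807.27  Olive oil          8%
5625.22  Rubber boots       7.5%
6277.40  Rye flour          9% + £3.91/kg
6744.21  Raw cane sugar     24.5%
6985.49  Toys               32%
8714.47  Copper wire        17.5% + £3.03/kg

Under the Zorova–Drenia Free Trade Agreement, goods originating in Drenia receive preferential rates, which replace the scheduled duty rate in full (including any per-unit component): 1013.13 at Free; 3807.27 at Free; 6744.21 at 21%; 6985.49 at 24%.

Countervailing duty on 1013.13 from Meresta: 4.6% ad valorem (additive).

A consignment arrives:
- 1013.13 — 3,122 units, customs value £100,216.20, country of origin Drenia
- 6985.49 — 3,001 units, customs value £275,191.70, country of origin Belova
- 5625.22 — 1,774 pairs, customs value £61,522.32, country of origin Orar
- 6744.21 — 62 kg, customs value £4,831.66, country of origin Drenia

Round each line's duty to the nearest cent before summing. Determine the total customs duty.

£93,690.16

Line 1 (1013.13, Drenia, 3,122 units, £100,216.20):
Base rate for 1013.13 is £3.86/unit.
Origin Drenia qualifies under the Zorova–Drenia agreement and 1013.13 is covered: preferential rate Free applies instead.
The additional-duty order on 1013.13 targets Meresta, not Drenia; it does not apply.
Duty = £100,216.20 × 0% = £0.00.
Line 2 (6985.49, Belova, 3,001 units, £275,191.70):
Base rate for 6985.49 is 32%.
6985.49 has an FTA preferential rate, but origin Belova is not Drenia; base rate stands.
Duty = £275,191.70 × 32% = £88,061.34.
Line 3 (5625.22, Orar, 1,774 pairs, £61,522.32):
Base rate for 5625.22 is 7.5%.
Duty = £61,522.32 × 7.5% = £4,614.17.
Line 4 (6744.21, Drenia, 62 kg, £4,831.66):
Base rate for 6744.21 is 24.5%.
Origin Drenia qualifies under the Zorova–Drenia agreement and 6744.21 is covered: preferential rate 21% applies instead.
Duty = £4,831.66 × 21% = £1,014.65.
Total = £0.00 + £88,061.34 + £4,614.17 + £1,014.65 = £93,690.16.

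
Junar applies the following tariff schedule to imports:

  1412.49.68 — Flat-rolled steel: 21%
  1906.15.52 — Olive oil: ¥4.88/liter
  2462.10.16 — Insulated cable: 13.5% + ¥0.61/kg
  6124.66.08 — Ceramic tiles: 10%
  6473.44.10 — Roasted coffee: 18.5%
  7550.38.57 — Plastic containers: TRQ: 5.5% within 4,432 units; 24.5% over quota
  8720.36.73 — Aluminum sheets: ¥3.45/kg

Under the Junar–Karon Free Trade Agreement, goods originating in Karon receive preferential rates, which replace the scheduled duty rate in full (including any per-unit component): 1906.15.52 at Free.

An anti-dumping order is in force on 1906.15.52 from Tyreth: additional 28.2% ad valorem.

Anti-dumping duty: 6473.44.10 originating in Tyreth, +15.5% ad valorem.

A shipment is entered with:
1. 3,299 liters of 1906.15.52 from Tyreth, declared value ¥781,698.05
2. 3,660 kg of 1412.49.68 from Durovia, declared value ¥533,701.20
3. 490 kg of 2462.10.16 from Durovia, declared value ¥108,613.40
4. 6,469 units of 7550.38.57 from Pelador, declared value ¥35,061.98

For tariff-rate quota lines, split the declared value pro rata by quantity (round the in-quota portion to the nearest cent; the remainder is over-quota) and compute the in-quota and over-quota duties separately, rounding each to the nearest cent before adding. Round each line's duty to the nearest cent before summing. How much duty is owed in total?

¥367,603.04

Line 1 (1906.15.52, Tyreth, 3,299 liters, ¥781,698.05):
Base rate for 1906.15.52 is ¥4.88/liter.
1906.15.52 has an FTA preferential rate, but origin Tyreth is not Karon; base rate stands.
Additional duty on 1906.15.52 from Tyreth: +28.2% ad valorem. Applied ad valorem rate = 28.2%.
Duty = ¥781,698.05 × 28.2% + 3,299 × ¥4.88 = ¥236,537.97.
Line 2 (1412.49.68, Durovia, 3,660 kg, ¥533,701.20):
Base rate for 1412.49.68 is 21%.
Duty = ¥533,701.20 × 21% = ¥112,077.25.
Line 3 (2462.10.16, Durovia, 490 kg, ¥108,613.40):
Base rate for 2462.10.16 is 13.5% + ¥0.61/kg.
Duty = ¥108,613.40 × 13.5% + 490 × ¥0.61 = ¥14,961.71.
Line 4 (7550.38.57, Pelador, 6,469 units, ¥35,061.98):
Code 7550.38.57 is under a tariff-rate quota (threshold 4,432 units). In-quota: 4,432 units at 5.5%; over-quota: 2,037 units at 24.5%.
Pro-rata value split: in-quota = ¥35,061.98 × 4,432/6,469 = ¥24,021.44; over-quota = ¥35,061.98 − ¥24,021.44 = ¥11,040.54.
In-quota duty = ¥24,021.44 × 5.5% = ¥1,321.18. Over-quota duty = ¥11,040.54 × 24.5% = ¥2,704.93.
Line duty = ¥1,321.18 + ¥2,704.93 = ¥4,026.11.
Total = ¥236,537.97 + ¥112,077.25 + ¥14,961.71 + ¥4,026.11 = ¥367,603.04.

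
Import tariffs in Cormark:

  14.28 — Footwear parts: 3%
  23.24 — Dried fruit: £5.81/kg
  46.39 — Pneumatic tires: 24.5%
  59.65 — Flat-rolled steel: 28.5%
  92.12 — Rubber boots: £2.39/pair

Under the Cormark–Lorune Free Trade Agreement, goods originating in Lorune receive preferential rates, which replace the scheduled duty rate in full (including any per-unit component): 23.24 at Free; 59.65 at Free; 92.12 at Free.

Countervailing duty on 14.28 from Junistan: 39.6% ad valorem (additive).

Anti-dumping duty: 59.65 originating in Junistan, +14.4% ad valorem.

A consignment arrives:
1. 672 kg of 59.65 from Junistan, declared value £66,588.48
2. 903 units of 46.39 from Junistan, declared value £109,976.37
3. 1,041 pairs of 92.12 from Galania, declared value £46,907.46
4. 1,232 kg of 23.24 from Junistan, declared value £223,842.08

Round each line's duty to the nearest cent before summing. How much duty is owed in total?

Line 1 (59.65, Junistan, 672 kg, £66,588.48):
Base rate for 59.65 is 28.5%.
59.65 has an FTA preferential rate, but origin Junistan is not Lorune; base rate stands.
Additional duty on 59.65 from Junistan: +14.4%. Applied ad valorem rate: 28.5% + 14.4% = 42.9%.
Duty = £66,588.48 × 42.9% = £28,566.46.
Line 2 (46.39, Junistan, 903 units, £109,976.37):
Base rate for 46.39 is 24.5%.
Duty = £109,976.37 × 24.5% = £26,944.21.
Line 3 (92.12, Galania, 1,041 pairs, £46,907.46):
Base rate for 92.12 is £2.39/pair.
92.12 has an FTA preferential rate, but origin Galania is not Lorune; base rate stands.
Duty = 1,041 × £2.39 = £2,487.99.
Line 4 (23.24, Junistan, 1,232 kg, £223,842.08):
Base rate for 23.24 is £5.81/kg.
23.24 has an FTA preferential rate, but origin Junistan is not Lorune; base rate stands.
Duty = 1,232 × £5.81 = £7,157.92.
Total = £28,566.46 + £26,944.21 + £2,487.99 + £7,157.92 = £65,156.58.

£65,156.58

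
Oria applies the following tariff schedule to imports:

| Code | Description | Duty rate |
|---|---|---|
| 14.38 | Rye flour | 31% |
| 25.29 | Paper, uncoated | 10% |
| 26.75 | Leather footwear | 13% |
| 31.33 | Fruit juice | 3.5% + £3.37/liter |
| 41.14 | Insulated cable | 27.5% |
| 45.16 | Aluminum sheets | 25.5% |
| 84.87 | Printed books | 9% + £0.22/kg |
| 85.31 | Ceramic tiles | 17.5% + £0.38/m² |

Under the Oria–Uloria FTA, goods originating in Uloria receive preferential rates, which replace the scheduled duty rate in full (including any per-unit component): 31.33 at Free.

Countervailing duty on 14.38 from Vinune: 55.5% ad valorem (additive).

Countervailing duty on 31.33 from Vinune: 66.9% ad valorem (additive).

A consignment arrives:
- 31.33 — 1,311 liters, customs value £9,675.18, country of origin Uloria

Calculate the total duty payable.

Line 1 (31.33, Uloria, 1,311 liters, £9,675.18):
Base rate for 31.33 is 3.5% + £3.37/liter.
Origin Uloria qualifies under the Oria–Uloria agreement and 31.33 is covered: preferential rate Free applies instead.
The additional-duty order on 31.33 targets Vinune, not Uloria; it does not apply.
Duty = £9,675.18 × 0% = £0.00.

£0.00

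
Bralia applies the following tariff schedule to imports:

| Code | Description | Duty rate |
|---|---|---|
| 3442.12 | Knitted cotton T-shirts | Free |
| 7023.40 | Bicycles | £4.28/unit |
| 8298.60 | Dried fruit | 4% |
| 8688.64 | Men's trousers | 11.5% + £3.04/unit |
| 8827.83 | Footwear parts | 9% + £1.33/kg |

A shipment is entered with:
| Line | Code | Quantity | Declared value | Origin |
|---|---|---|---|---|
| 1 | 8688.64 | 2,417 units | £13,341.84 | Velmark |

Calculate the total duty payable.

£8,881.99

Line 1 (8688.64, Velmark, 2,417 units, £13,341.84):
Base rate for 8688.64 is 11.5% + £3.04/unit.
Duty = £13,341.84 × 11.5% + 2,417 × £3.04 = £8,881.99.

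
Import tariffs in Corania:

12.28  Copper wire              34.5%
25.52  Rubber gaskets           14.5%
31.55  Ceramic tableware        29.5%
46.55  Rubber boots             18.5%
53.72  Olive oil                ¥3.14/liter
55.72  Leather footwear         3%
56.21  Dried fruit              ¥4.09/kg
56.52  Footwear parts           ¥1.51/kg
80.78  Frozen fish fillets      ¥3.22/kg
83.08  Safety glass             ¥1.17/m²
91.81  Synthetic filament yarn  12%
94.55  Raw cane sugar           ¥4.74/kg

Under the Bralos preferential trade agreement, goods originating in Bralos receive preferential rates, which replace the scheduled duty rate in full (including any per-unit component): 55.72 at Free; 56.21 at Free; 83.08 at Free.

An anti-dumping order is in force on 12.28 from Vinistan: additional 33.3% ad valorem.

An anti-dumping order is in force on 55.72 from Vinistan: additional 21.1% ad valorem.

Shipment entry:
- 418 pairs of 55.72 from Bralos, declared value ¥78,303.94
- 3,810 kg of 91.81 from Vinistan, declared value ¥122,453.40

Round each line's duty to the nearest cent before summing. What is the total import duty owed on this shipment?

Line 1 (55.72, Bralos, 418 pairs, ¥78,303.94):
Base rate for 55.72 is 3%.
Origin Bralos qualifies under the Corania–Bralos agreement and 55.72 is covered: preferential rate Free applies instead.
The additional-duty order on 55.72 targets Vinistan, not Bralos; it does not apply.
Duty = ¥78,303.94 × 0% = ¥0.00.
Line 2 (91.81, Vinistan, 3,810 kg, ¥122,453.40):
Base rate for 91.81 is 12%.
Duty = ¥122,453.40 × 12% = ¥14,694.41.
Total = ¥0.00 + ¥14,694.41 = ¥14,694.41.

¥14,694.41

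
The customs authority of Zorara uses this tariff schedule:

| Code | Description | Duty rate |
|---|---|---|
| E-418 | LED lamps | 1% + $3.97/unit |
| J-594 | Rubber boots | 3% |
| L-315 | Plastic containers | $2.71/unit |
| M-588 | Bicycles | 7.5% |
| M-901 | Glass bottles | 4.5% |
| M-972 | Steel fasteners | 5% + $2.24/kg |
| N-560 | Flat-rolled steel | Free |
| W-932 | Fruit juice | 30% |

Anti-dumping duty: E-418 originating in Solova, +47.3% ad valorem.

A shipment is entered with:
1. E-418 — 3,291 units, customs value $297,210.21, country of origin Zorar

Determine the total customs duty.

$16,037.37

Line 1 (E-418, Zorar, 3,291 units, $297,210.21):
Base rate for E-418 is 1% + $3.97/unit.
The additional-duty order on E-418 targets Solova, not Zorar; it does not apply.
Duty = $297,210.21 × 1% + 3,291 × $3.97 = $16,037.37.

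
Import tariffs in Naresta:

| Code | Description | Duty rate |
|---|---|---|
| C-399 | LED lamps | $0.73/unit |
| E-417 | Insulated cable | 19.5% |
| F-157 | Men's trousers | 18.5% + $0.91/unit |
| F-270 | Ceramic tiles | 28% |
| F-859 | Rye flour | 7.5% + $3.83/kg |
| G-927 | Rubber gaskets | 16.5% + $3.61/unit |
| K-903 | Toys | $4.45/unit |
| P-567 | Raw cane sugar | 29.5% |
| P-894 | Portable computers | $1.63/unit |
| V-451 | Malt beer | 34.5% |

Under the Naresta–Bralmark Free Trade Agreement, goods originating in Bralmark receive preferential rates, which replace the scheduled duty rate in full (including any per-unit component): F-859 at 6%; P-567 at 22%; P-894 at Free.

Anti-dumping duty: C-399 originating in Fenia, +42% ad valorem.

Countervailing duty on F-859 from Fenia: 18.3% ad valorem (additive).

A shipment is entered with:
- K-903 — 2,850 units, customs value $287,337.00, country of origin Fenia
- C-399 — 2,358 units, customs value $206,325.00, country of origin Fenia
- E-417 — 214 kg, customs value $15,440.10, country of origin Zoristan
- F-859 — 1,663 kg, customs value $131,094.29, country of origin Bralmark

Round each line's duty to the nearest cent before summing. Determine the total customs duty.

Line 1 (K-903, Fenia, 2,850 units, $287,337.00):
Base rate for K-903 is $4.45/unit.
Duty = 2,850 × $4.45 = $12,682.50.
Line 2 (C-399, Fenia, 2,358 units, $206,325.00):
Base rate for C-399 is $0.73/unit.
Additional duty on C-399 from Fenia: +42% ad valorem. Applied ad valorem rate = 42%.
Duty = $206,325.00 × 42% + 2,358 × $0.73 = $88,377.84.
Line 3 (E-417, Zoristan, 214 kg, $15,440.10):
Base rate for E-417 is 19.5%.
Duty = $15,440.10 × 19.5% = $3,010.82.
Line 4 (F-859, Bralmark, 1,663 kg, $131,094.29):
Base rate for F-859 is 7.5% + $3.83/kg.
Origin Bralmark qualifies under the Naresta–Bralmark agreement and F-859 is covered: preferential rate 6% applies instead.
The additional-duty order on F-859 targets Fenia, not Bralmark; it does not apply.
Duty = $131,094.29 × 6% = $7,865.66.
Total = $12,682.50 + $88,377.84 + $3,010.82 + $7,865.66 = $111,936.82.

$111,936.82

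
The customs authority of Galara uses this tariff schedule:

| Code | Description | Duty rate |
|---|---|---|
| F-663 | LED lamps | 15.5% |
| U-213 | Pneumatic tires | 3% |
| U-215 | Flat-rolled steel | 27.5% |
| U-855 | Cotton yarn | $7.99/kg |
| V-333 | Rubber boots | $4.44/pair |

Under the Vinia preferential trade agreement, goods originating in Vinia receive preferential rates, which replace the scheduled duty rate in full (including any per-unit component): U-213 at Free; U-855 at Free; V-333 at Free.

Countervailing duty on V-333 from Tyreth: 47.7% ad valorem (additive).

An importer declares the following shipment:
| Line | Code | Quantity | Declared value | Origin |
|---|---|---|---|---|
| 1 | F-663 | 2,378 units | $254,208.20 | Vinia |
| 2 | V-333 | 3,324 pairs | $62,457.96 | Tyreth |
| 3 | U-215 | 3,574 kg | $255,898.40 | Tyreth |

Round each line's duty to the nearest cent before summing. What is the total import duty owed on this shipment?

Line 1 (F-663, Vinia, 2,378 units, $254,208.20):
Base rate for F-663 is 15.5%.
Origin Vinia is the FTA partner but F-663 is not on the preference list; base rate stands.
Duty = $254,208.20 × 15.5% = $39,402.27.
Line 2 (V-333, Tyreth, 3,324 pairs, $62,457.96):
Base rate for V-333 is $4.44/pair.
V-333 has an FTA preferential rate, but origin Tyreth is not Vinia; base rate stands.
Additional duty on V-333 from Tyreth: +47.7% ad valorem. Applied ad valorem rate = 47.7%.
Duty = $62,457.96 × 47.7% + 3,324 × $4.44 = $44,551.01.
Line 3 (U-215, Tyreth, 3,574 kg, $255,898.40):
Base rate for U-215 is 27.5%.
Duty = $255,898.40 × 27.5% = $70,372.06.
Total = $39,402.27 + $44,551.01 + $70,372.06 = $154,325.34.

$154,325.34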